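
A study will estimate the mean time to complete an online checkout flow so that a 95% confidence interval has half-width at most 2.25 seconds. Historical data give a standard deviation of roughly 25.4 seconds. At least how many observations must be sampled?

For a mean, the margin of error is E = z·σ/√n, so n = (zσ/E)².
At 95% confidence, z = 1.960.
n = (1.960 × 25.4 / 2.25)² = 489.57
Round up: n = 490.

490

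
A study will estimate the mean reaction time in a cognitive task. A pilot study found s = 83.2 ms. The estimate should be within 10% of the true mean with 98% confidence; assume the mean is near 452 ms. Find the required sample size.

For a mean, the margin of error is E = z·σ/√n, so n = (zσ/E)².
At 98% confidence, z = 2.326.
E = 10% of 452 = 45.2 ms.
n = (2.326 × 83.2 / 45.2)² = 18.33
Round up: n = 19.

19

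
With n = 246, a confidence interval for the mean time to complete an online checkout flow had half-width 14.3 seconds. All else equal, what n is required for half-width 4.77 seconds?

2211

Margin of error scales as 1/√n, so n₂ = n₁·(E₁/E₂)².
n₂ = 246 × (14.3/4.77)² = 246 × 8.987 = 2210.80
Round up: n₂ = 2211.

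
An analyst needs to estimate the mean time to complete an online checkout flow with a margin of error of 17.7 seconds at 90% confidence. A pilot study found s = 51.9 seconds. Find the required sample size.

For a mean, the margin of error is E = z·σ/√n, so n = (zσ/E)².
At 90% confidence, z = 1.645.
n = (1.645 × 51.9 / 17.7)² = 23.27
Round up: n = 24.

n = 24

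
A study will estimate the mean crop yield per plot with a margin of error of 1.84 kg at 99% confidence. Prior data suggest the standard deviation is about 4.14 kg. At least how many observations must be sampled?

For a mean, the margin of error is E = z·σ/√n, so n = (zσ/E)².
At 99% confidence, z = 2.576.
n = (2.576 × 4.14 / 1.84)² = 33.59
Round up: n = 34.

34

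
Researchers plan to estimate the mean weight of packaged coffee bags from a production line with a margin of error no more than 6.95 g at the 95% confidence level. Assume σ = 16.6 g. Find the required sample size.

For a mean, the margin of error is E = z·σ/√n, so n = (zσ/E)².
At 95% confidence, z = 1.960.
n = (1.960 × 16.6 / 6.95)² = 21.92
Round up: n = 22.

22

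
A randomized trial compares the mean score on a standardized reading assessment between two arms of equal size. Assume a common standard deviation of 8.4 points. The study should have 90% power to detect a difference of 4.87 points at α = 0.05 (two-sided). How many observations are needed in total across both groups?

For two equal groups, n per group = 2·((z_{α/2} + z_β)·σ/δ)².
z_{α/2} = 1.960; z_β = 1.282 (power 90%).
n = 2 × (3.242 × 8.4 / 4.87)² = 2 × 31.27 = 62.54
Round up: n = 63 per group.
Total across both groups: 2 × 63 = 126.

126 total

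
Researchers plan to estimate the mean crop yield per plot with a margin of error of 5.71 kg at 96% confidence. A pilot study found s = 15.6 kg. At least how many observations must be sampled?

32

For a mean, the margin of error is E = z·σ/√n, so n = (zσ/E)².
At 96% confidence, z = 2.054.
n = (2.054 × 15.6 / 5.71)² = 31.49
Round up: n = 32.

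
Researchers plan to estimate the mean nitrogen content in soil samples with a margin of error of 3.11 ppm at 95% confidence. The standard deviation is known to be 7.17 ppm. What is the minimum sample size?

For a mean, the margin of error is E = z·σ/√n, so n = (zσ/E)².
At 95% confidence, z = 1.960.
n = (1.960 × 7.17 / 3.11)² = 20.42
Round up: n = 21.

21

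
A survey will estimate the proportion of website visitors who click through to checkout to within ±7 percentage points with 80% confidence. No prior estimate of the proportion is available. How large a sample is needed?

For a proportion with margin E = 0.07 at 80% confidence, z = 1.282.
With no prior estimate, use p = 0.5, which maximizes p(1−p) at 0.25.
n = 0.25 × (z/E)² = 0.25 × (1.282/0.07)² = 83.85
Round up: n = 84.

n = 84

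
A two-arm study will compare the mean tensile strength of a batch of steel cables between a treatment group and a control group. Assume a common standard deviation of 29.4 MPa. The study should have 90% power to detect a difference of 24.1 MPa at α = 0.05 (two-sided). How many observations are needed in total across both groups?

64 total

For two equal groups, n per group = 2·((z_{α/2} + z_β)·σ/δ)².
z_{α/2} = 1.960; z_β = 1.282 (power 90%).
n = 2 × (3.242 × 29.4 / 24.1)² = 2 × 15.64 = 31.28
Round up: n = 32 per group.
Total across both groups: 2 × 32 = 64.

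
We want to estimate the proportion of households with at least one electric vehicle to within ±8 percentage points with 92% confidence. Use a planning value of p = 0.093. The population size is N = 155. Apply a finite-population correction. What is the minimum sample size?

For a proportion with margin E = 0.08 at 92% confidence, z = 1.751.
n = p̂(1−p̂)(z/E)² = 0.093 × 0.907 × (1.751/0.08)² = 40.41 — call this n₀.
Finite-population correction with N = 155: n = n₀ / (1 + (n₀−1)/N) = 40.41 / 1.254 = 32.22
Round up: n = 33.

33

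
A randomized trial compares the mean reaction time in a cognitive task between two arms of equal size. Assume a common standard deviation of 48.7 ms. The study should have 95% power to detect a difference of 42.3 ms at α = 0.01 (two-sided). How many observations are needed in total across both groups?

96 total

For two equal groups, n per group = 2·((z_{α/2} + z_β)·σ/δ)².
z_{α/2} = 2.576; z_β = 1.645 (power 95%).
n = 2 × (4.221 × 48.7 / 42.3)² = 2 × 23.62 = 47.24
Round up: n = 48 per group.
Total across both groups: 2 × 48 = 96.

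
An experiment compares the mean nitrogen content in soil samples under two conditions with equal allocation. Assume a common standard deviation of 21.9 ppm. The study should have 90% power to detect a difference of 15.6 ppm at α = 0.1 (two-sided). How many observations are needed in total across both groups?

For two equal groups, n per group = 2·((z_{α/2} + z_β)·σ/δ)².
z_{α/2} = 1.645; z_β = 1.282 (power 90%).
n = 2 × (2.927 × 21.9 / 15.6)² = 2 × 16.88 = 33.76
Round up: n = 34 per group.
Total across both groups: 2 × 34 = 68.

68 total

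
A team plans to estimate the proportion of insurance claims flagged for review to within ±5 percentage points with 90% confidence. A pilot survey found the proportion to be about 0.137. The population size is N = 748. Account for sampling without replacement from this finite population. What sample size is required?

For a proportion with margin E = 0.05 at 90% confidence, z = 1.645.
n = p̂(1−p̂)(z/E)² = 0.137 × 0.863 × (1.645/0.05)² = 127.97 — call this n₀.
Finite-population correction with N = 748: n = n₀ / (1 + (n₀−1)/N) = 127.97 / 1.17 = 109.38
Round up: n = 110.

110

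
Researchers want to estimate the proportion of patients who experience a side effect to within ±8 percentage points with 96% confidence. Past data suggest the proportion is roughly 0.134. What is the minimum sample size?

77

For a proportion with margin E = 0.08 at 96% confidence, z = 2.054.
n = p̂(1−p̂)(z/E)² = 0.134 × 0.866 × (2.054/0.08)² = 76.50
Round up: n = 77.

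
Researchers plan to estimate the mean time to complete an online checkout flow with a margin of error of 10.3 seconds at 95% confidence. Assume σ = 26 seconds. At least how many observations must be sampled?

For a mean, the margin of error is E = z·σ/√n, so n = (zσ/E)².
At 95% confidence, z = 1.960.
n = (1.960 × 26 / 10.3)² = 24.48
Round up: n = 25.

25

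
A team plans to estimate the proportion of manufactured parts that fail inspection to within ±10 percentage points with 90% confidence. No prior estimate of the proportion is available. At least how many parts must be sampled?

For a proportion with margin E = 0.1 at 90% confidence, z = 1.645.
With no prior estimate, use p = 0.5, which maximizes p(1−p) at 0.25.
n = 0.25 × (z/E)² = 0.25 × (1.645/0.1)² = 67.65
Round up: n = 68.

n = 68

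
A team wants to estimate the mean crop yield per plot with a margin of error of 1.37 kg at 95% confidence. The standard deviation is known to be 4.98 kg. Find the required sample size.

51

For a mean, the margin of error is E = z·σ/√n, so n = (zσ/E)².
At 95% confidence, z = 1.960.
n = (1.960 × 4.98 / 1.37)² = 50.76
Round up: n = 51.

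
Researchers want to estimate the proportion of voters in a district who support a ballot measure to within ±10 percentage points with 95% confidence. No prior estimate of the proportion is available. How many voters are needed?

For a proportion with margin E = 0.1 at 95% confidence, z = 1.960.
With no prior estimate, use p = 0.5, which maximizes p(1−p) at 0.25.
n = 0.25 × (z/E)² = 0.25 × (1.960/0.1)² = 96.04
Round up: n = 97.

n = 97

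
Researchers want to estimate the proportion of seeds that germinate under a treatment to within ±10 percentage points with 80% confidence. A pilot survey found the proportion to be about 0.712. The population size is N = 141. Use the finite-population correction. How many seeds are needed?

28

For a proportion with margin E = 0.1 at 80% confidence, z = 1.282.
n = p̂(1−p̂)(z/E)² = 0.712 × 0.288 × (1.282/0.1)² = 33.70 — call this n₀.
Finite-population correction with N = 141: n = n₀ / (1 + (n₀−1)/N) = 33.70 / 1.232 = 27.35
Round up: n = 28.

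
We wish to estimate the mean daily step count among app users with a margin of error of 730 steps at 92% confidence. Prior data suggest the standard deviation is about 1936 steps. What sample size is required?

For a mean, the margin of error is E = z·σ/√n, so n = (zσ/E)².
At 92% confidence, z = 1.751.
n = (1.751 × 1936 / 730)² = 21.56
Round up: n = 22.

n = 22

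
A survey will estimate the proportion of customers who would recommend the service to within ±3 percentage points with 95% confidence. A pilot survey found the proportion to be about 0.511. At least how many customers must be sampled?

1067

For a proportion with margin E = 0.03 at 95% confidence, z = 1.960.
n = p̂(1−p̂)(z/E)² = 0.511 × 0.489 × (1.960/0.03)² = 1066.59
Round up: n = 1067.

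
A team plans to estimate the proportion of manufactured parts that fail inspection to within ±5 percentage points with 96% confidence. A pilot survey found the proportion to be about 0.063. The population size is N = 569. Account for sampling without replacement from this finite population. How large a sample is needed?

85

For a proportion with margin E = 0.05 at 96% confidence, z = 2.054.
n = p̂(1−p̂)(z/E)² = 0.063 × 0.937 × (2.054/0.05)² = 99.62 — call this n₀.
Finite-population correction with N = 569: n = n₀ / (1 + (n₀−1)/N) = 99.62 / 1.173 = 84.93
Round up: n = 85.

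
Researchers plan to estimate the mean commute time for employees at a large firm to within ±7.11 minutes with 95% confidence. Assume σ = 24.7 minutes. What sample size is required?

For a mean, the margin of error is E = z·σ/√n, so n = (zσ/E)².
At 95% confidence, z = 1.960.
n = (1.960 × 24.7 / 7.11)² = 46.36
Round up: n = 47.

n = 47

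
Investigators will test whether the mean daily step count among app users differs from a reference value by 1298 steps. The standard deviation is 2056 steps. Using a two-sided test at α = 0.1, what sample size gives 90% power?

22

For a one-sample z-test, n = ((z_{α/2} + z_β)·σ/δ)².
z_{α/2} = 1.645 (two-sided α = 0.1); z_β = 1.282 (power 90% → β = 0.1).
n = (2.927 × 2056 / 1298)² = 21.50
Round up: n = 22.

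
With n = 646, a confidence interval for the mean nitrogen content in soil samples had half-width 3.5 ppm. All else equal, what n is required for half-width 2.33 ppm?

Margin of error scales as 1/√n, so n₂ = n₁·(E₁/E₂)².
n₂ = 646 × (3.5/2.33)² = 646 × 2.256 = 1457.38
Round up: n₂ = 1458.

1458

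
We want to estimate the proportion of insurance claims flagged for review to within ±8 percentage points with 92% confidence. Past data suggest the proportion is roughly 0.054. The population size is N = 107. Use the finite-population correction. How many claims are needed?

21

For a proportion with margin E = 0.08 at 92% confidence, z = 1.751.
n = p̂(1−p̂)(z/E)² = 0.054 × 0.946 × (1.751/0.08)² = 24.47 — call this n₀.
Finite-population correction with N = 107: n = n₀ / (1 + (n₀−1)/N) = 24.47 / 1.219 = 20.07
Round up: n = 21.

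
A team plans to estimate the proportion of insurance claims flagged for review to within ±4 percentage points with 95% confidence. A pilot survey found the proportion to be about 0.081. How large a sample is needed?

n = 179

For a proportion with margin E = 0.04 at 95% confidence, z = 1.960.
n = p̂(1−p̂)(z/E)² = 0.081 × 0.919 × (1.960/0.04)² = 178.73
Round up: n = 179.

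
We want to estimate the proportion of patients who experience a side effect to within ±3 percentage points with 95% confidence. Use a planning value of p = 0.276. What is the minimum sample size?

n = 853

For a proportion with margin E = 0.03 at 95% confidence, z = 1.960.
n = p̂(1−p̂)(z/E)² = 0.276 × 0.724 × (1.960/0.03)² = 852.94
Round up: n = 853.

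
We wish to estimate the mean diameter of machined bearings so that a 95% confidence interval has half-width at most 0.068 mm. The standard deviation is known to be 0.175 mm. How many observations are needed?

26

For a mean, the margin of error is E = z·σ/√n, so n = (zσ/E)².
At 95% confidence, z = 1.960.
n = (1.960 × 0.175 / 0.068)² = 25.44
Round up: n = 26.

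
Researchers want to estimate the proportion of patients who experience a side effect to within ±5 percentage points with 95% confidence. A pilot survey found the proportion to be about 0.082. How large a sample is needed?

For a proportion with margin E = 0.05 at 95% confidence, z = 1.960.
n = p̂(1−p̂)(z/E)² = 0.082 × 0.918 × (1.960/0.05)² = 115.67
Round up: n = 116.

n = 116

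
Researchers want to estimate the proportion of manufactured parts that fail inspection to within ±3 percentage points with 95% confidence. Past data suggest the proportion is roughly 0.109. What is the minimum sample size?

415

For a proportion with margin E = 0.03 at 95% confidence, z = 1.960.
n = p̂(1−p̂)(z/E)² = 0.109 × 0.891 × (1.960/0.03)² = 414.55
Round up: n = 415.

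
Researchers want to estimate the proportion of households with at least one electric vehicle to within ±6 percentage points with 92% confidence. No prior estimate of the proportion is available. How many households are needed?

For a proportion with margin E = 0.06 at 92% confidence, z = 1.751.
With no prior estimate, use p = 0.5, which maximizes p(1−p) at 0.25.
n = 0.25 × (z/E)² = 0.25 × (1.751/0.06)² = 212.92
Round up: n = 213.

213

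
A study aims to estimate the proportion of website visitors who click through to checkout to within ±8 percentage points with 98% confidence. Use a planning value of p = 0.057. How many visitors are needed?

n = 46

For a proportion with margin E = 0.08 at 98% confidence, z = 2.326.
n = p̂(1−p̂)(z/E)² = 0.057 × 0.943 × (2.326/0.08)² = 45.44
Round up: n = 46.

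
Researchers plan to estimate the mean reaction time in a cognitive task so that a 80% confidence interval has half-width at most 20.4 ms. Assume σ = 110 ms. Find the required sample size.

For a mean, the margin of error is E = z·σ/√n, so n = (zσ/E)².
At 80% confidence, z = 1.282.
n = (1.282 × 110 / 20.4)² = 47.79
Round up: n = 48.

n = 48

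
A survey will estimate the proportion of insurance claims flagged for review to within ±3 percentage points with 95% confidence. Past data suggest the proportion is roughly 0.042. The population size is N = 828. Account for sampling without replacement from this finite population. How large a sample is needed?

143

For a proportion with margin E = 0.03 at 95% confidence, z = 1.960.
n = p̂(1−p̂)(z/E)² = 0.042 × 0.958 × (1.960/0.03)² = 171.75 — call this n₀.
Finite-population correction with N = 828: n = n₀ / (1 + (n₀−1)/N) = 171.75 / 1.206 = 142.41
Round up: n = 143.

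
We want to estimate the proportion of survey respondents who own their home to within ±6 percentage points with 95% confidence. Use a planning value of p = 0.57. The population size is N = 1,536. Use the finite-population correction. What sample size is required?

For a proportion with margin E = 0.06 at 95% confidence, z = 1.960.
n = p̂(1−p̂)(z/E)² = 0.57 × 0.43 × (1.960/0.06)² = 261.55 — call this n₀.
Finite-population correction with N = 1,536: n = n₀ / (1 + (n₀−1)/N) = 261.55 / 1.17 = 223.55
Round up: n = 224.

224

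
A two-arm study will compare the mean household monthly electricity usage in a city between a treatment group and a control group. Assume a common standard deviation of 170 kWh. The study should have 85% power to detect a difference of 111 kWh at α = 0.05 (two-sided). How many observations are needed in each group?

43 per group

For two equal groups, n per group = 2·((z_{α/2} + z_β)·σ/δ)².
z_{α/2} = 1.960; z_β = 1.036 (power 85%).
n = 2 × (2.996 × 170 / 111)² = 2 × 21.05 = 42.10
Round up: n = 43 per group.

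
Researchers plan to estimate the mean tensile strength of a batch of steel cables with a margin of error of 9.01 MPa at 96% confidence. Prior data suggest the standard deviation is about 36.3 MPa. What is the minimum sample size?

For a mean, the margin of error is E = z·σ/√n, so n = (zσ/E)².
At 96% confidence, z = 2.054.
n = (2.054 × 36.3 / 9.01)² = 68.48
Round up: n = 69.

69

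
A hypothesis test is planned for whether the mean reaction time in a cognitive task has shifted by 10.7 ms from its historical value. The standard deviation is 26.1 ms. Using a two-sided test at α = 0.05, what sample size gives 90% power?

63

For a one-sample z-test, n = ((z_{α/2} + z_β)·σ/δ)².
z_{α/2} = 1.960 (two-sided α = 0.05); z_β = 1.282 (power 90% → β = 0.1).
n = (3.242 × 26.1 / 10.7)² = 62.54
Round up: n = 63.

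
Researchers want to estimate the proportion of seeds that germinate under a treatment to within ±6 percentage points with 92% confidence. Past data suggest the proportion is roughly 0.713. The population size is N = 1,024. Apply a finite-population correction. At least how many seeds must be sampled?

For a proportion with margin E = 0.06 at 92% confidence, z = 1.751.
n = p̂(1−p̂)(z/E)² = 0.713 × 0.287 × (1.751/0.06)² = 174.28 — call this n₀.
Finite-population correction with N = 1,024: n = n₀ / (1 + (n₀−1)/N) = 174.28 / 1.169 = 149.08
Round up: n = 150.

n = 150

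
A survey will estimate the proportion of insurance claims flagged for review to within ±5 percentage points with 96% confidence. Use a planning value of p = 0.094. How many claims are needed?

For a proportion with margin E = 0.05 at 96% confidence, z = 2.054.
n = p̂(1−p̂)(z/E)² = 0.094 × 0.906 × (2.054/0.05)² = 143.72
Round up: n = 144.

144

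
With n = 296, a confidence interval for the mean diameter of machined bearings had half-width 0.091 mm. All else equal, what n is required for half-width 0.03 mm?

Margin of error scales as 1/√n, so n₂ = n₁·(E₁/E₂)².
n₂ = 296 × (0.091/0.03)² = 296 × 9.201 = 2723.50
Round up: n₂ = 2724.

2724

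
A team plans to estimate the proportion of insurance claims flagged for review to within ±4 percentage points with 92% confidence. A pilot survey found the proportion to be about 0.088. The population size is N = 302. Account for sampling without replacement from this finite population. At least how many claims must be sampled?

For a proportion with margin E = 0.04 at 92% confidence, z = 1.751.
n = p̂(1−p̂)(z/E)² = 0.088 × 0.912 × (1.751/0.04)² = 153.79 — call this n₀.
Finite-population correction with N = 302: n = n₀ / (1 + (n₀−1)/N) = 153.79 / 1.506 = 102.12
Round up: n = 103.

103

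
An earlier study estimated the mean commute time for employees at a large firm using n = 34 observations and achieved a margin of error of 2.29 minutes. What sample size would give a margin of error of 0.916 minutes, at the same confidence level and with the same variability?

213

Margin of error scales as 1/√n, so n₂ = n₁·(E₁/E₂)².
n₂ = 34 × (2.29/0.916)² = 34 × 6.25 = 212.50
Round up: n₂ = 213.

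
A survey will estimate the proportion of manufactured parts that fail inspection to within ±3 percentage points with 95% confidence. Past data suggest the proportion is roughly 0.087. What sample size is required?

For a proportion with margin E = 0.03 at 95% confidence, z = 1.960.
n = p̂(1−p̂)(z/E)² = 0.087 × 0.913 × (1.960/0.03)² = 339.05
Round up: n = 340.

340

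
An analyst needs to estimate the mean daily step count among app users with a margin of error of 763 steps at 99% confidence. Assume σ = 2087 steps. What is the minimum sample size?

n = 50

For a mean, the margin of error is E = z·σ/√n, so n = (zσ/E)².
At 99% confidence, z = 2.576.
n = (2.576 × 2087 / 763)² = 49.65
Round up: n = 50.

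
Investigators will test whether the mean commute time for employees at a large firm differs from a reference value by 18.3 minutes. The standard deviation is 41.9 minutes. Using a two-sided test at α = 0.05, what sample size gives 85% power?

48

For a one-sample z-test, n = ((z_{α/2} + z_β)·σ/δ)².
z_{α/2} = 1.960 (two-sided α = 0.05); z_β = 1.036 (power 85% → β = 0.15).
n = (2.996 × 41.9 / 18.3)² = 47.06
Round up: n = 48.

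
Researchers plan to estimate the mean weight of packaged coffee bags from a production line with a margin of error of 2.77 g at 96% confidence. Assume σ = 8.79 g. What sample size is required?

For a mean, the margin of error is E = z·σ/√n, so n = (zσ/E)².
At 96% confidence, z = 2.054.
n = (2.054 × 8.79 / 2.77)² = 42.48
Round up: n = 43.

43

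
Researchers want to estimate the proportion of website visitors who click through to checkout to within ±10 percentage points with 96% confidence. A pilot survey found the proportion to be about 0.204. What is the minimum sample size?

For a proportion with margin E = 0.1 at 96% confidence, z = 2.054.
n = p̂(1−p̂)(z/E)² = 0.204 × 0.796 × (2.054/0.1)² = 68.51
Round up: n = 69.

n = 69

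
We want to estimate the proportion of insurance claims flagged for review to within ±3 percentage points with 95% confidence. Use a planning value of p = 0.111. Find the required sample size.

422

For a proportion with margin E = 0.03 at 95% confidence, z = 1.960.
n = p̂(1−p̂)(z/E)² = 0.111 × 0.889 × (1.960/0.03)² = 421.21
Round up: n = 422.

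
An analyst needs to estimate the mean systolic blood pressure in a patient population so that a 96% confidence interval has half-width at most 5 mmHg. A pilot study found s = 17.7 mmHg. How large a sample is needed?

For a mean, the margin of error is E = z·σ/√n, so n = (zσ/E)².
At 96% confidence, z = 2.054.
n = (2.054 × 17.7 / 5)² = 52.87
Round up: n = 53.

53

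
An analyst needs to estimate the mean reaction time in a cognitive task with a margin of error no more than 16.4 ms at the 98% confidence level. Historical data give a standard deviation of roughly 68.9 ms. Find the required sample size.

For a mean, the margin of error is E = z·σ/√n, so n = (zσ/E)².
At 98% confidence, z = 2.326.
n = (2.326 × 68.9 / 16.4)² = 95.49
Round up: n = 96.

n = 96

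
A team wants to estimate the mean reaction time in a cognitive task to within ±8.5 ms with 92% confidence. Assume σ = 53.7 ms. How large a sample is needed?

n = 123

For a mean, the margin of error is E = z·σ/√n, so n = (zσ/E)².
At 92% confidence, z = 1.751.
n = (1.751 × 53.7 / 8.5)² = 122.37
Round up: n = 123.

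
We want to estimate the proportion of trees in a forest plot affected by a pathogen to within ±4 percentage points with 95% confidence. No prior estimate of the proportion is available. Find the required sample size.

n = 601

For a proportion with margin E = 0.04 at 95% confidence, z = 1.960.
With no prior estimate, use p = 0.5, which maximizes p(1−p) at 0.25.
n = 0.25 × (z/E)² = 0.25 × (1.960/0.04)² = 600.25
Round up: n = 601.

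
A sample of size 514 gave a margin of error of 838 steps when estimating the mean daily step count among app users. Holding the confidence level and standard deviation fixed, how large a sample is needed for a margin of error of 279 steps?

Margin of error scales as 1/√n, so n₂ = n₁·(E₁/E₂)².
n₂ = 514 × (838/279)² = 514 × 9.022 = 4637.31
Round up: n₂ = 4638.

4638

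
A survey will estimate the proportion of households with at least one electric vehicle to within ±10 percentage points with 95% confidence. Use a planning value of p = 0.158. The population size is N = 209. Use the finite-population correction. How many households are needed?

For a proportion with margin E = 0.1 at 95% confidence, z = 1.960.
n = p̂(1−p̂)(z/E)² = 0.158 × 0.842 × (1.960/0.1)² = 51.11 — call this n₀.
Finite-population correction with N = 209: n = n₀ / (1 + (n₀−1)/N) = 51.11 / 1.24 = 41.22
Round up: n = 42.

42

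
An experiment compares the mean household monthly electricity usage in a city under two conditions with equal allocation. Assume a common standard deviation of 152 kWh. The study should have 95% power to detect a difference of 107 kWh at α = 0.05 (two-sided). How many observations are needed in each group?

For two equal groups, n per group = 2·((z_{α/2} + z_β)·σ/δ)².
z_{α/2} = 1.960; z_β = 1.645 (power 95%).
n = 2 × (3.605 × 152 / 107)² = 2 × 26.23 = 52.46
Round up: n = 53 per group.

53 per group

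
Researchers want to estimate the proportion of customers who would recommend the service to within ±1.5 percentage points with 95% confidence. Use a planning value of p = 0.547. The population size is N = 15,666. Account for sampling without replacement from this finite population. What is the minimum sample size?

3332

For a proportion with margin E = 0.015 at 95% confidence, z = 1.960.
n = p̂(1−p̂)(z/E)² = 0.547 × 0.453 × (1.960/0.015)² = 4230.73 — call this n₀.
Finite-population correction with N = 15,666: n = n₀ / (1 + (n₀−1)/N) = 4230.73 / 1.27 = 3331.28
Round up: n = 3332.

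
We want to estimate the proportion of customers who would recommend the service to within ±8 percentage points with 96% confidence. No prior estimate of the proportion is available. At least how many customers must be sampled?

For a proportion with margin E = 0.08 at 96% confidence, z = 2.054.
With no prior estimate, use p = 0.5, which maximizes p(1−p) at 0.25.
n = 0.25 × (z/E)² = 0.25 × (2.054/0.08)² = 164.80
Round up: n = 165.

n = 165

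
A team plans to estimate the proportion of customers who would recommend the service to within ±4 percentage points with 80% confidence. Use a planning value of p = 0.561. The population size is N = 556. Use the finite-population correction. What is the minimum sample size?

For a proportion with margin E = 0.04 at 80% confidence, z = 1.282.
n = p̂(1−p̂)(z/E)² = 0.561 × 0.439 × (1.282/0.04)² = 252.98 — call this n₀.
Finite-population correction with N = 556: n = n₀ / (1 + (n₀−1)/N) = 252.98 / 1.453 = 174.11
Round up: n = 175.

175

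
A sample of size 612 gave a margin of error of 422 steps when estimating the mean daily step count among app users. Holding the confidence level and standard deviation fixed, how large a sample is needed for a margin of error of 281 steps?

Margin of error scales as 1/√n, so n₂ = n₁·(E₁/E₂)².
n₂ = 612 × (422/281)² = 612 × 2.255 = 1380.06
Round up: n₂ = 1381.

1381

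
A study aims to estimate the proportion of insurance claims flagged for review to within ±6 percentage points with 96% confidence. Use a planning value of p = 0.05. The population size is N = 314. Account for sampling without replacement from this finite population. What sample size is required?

48

For a proportion with margin E = 0.06 at 96% confidence, z = 2.054.
n = p̂(1−p̂)(z/E)² = 0.05 × 0.95 × (2.054/0.06)² = 55.67 — call this n₀.
Finite-population correction with N = 314: n = n₀ / (1 + (n₀−1)/N) = 55.67 / 1.174 = 47.42
Round up: n = 48.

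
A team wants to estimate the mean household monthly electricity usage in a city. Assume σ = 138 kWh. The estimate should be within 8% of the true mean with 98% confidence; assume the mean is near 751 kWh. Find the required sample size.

For a mean, the margin of error is E = z·σ/√n, so n = (zσ/E)².
At 98% confidence, z = 2.326.
E = 8% of 751 = 60.08 kWh.
n = (2.326 × 138 / 60.08)² = 28.54
Round up: n = 29.

29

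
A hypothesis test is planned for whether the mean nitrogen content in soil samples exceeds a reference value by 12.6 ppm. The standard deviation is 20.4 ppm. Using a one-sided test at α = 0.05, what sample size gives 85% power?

n = 19

For a one-sample z-test, n = ((z_α + z_β)·σ/δ)².
z_α = 1.645 (one-sided α = 0.05); z_β = 1.036 (power 85% → β = 0.15).
n = (2.681 × 20.4 / 12.6)² = 18.84
Round up: n = 19.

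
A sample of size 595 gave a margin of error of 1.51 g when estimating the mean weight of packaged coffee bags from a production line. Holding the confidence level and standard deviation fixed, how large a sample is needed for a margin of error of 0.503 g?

5363

Margin of error scales as 1/√n, so n₂ = n₁·(E₁/E₂)².
n₂ = 595 × (1.51/0.503)² = 595 × 9.012 = 5362.14
Round up: n₂ = 5363.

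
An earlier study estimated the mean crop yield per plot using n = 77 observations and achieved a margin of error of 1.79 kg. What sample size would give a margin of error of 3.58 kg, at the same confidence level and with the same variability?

20

Margin of error scales as 1/√n, so n₂ = n₁·(E₁/E₂)².
n₂ = 77 × (1.79/3.58)² = 77 × 0.25 = 19.25
Round up: n₂ = 20.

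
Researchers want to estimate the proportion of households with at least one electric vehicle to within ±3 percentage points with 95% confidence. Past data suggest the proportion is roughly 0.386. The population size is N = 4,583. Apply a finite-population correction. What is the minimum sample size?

For a proportion with margin E = 0.03 at 95% confidence, z = 1.960.
n = p̂(1−p̂)(z/E)² = 0.386 × 0.614 × (1.960/0.03)² = 1011.64 — call this n₀.
Finite-population correction with N = 4,583: n = n₀ / (1 + (n₀−1)/N) = 1011.64 / 1.221 = 828.53
Round up: n = 829.

829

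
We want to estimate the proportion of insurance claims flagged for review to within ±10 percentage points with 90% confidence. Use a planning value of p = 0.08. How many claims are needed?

For a proportion with margin E = 0.1 at 90% confidence, z = 1.645.
n = p̂(1−p̂)(z/E)² = 0.08 × 0.92 × (1.645/0.1)² = 19.92
Round up: n = 20.

n = 20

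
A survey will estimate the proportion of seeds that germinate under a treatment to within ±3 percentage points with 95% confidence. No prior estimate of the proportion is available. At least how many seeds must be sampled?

1068

For a proportion with margin E = 0.03 at 95% confidence, z = 1.960.
With no prior estimate, use p = 0.5, which maximizes p(1−p) at 0.25.
n = 0.25 × (z/E)² = 0.25 × (1.960/0.03)² = 1067.11
Round up: n = 1068.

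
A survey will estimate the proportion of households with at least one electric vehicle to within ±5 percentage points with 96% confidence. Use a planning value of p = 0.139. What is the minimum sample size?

For a proportion with margin E = 0.05 at 96% confidence, z = 2.054.
n = p̂(1−p̂)(z/E)² = 0.139 × 0.861 × (2.054/0.05)² = 201.97
Round up: n = 202.

202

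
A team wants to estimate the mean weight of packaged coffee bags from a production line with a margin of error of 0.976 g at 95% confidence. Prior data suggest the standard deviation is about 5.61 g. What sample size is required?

n = 127

For a mean, the margin of error is E = z·σ/√n, so n = (zσ/E)².
At 95% confidence, z = 1.960.
n = (1.960 × 5.61 / 0.976)² = 126.92
Round up: n = 127.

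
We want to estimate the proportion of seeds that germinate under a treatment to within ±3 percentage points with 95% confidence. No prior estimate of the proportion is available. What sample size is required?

For a proportion with margin E = 0.03 at 95% confidence, z = 1.960.
With no prior estimate, use p = 0.5, which maximizes p(1−p) at 0.25.
n = 0.25 × (z/E)² = 0.25 × (1.960/0.03)² = 1067.11
Round up: n = 1068.

n = 1068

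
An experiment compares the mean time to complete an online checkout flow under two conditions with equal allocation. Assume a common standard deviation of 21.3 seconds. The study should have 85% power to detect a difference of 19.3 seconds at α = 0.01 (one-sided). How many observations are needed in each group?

For two equal groups, n per group = 2·((z_α + z_β)·σ/δ)².
z_α = 2.326; z_β = 1.036 (power 85%).
n = 2 × (3.362 × 21.3 / 19.3)² = 2 × 13.77 = 27.54
Round up: n = 28 per group.

28 per group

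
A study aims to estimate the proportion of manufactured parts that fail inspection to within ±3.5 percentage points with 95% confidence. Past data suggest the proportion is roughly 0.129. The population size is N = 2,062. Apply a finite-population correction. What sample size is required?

For a proportion with margin E = 0.035 at 95% confidence, z = 1.960.
n = p̂(1−p̂)(z/E)² = 0.129 × 0.871 × (1.960/0.035)² = 352.36 — call this n₀.
Finite-population correction with N = 2,062: n = n₀ / (1 + (n₀−1)/N) = 352.36 / 1.17 = 301.16
Round up: n = 302.

n = 302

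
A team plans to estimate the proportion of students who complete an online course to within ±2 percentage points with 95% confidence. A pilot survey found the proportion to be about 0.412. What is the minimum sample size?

For a proportion with margin E = 0.02 at 95% confidence, z = 1.960.
n = p̂(1−p̂)(z/E)² = 0.412 × 0.588 × (1.960/0.02)² = 2326.63
Round up: n = 2327.

2327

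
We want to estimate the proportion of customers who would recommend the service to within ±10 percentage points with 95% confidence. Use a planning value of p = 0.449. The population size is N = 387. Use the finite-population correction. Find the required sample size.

For a proportion with margin E = 0.1 at 95% confidence, z = 1.960.
n = p̂(1−p̂)(z/E)² = 0.449 × 0.551 × (1.960/0.1)² = 95.04 — call this n₀.
Finite-population correction with N = 387: n = n₀ / (1 + (n₀−1)/N) = 95.04 / 1.243 = 76.46
Round up: n = 77.

77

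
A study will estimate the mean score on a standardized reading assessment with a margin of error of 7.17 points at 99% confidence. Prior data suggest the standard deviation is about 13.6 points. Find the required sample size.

n = 24

For a mean, the margin of error is E = z·σ/√n, so n = (zσ/E)².
At 99% confidence, z = 2.576.
n = (2.576 × 13.6 / 7.17)² = 23.87
Round up: n = 24.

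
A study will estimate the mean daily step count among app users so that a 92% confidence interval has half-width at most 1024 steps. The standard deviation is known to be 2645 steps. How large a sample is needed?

21

For a mean, the margin of error is E = z·σ/√n, so n = (zσ/E)².
At 92% confidence, z = 1.751.
n = (1.751 × 2645 / 1024)² = 20.46
Round up: n = 21.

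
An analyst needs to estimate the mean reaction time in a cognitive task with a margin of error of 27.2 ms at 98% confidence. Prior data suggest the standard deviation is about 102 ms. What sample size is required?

77

For a mean, the margin of error is E = z·σ/√n, so n = (zσ/E)².
At 98% confidence, z = 2.326.
n = (2.326 × 102 / 27.2)² = 76.08
Round up: n = 77.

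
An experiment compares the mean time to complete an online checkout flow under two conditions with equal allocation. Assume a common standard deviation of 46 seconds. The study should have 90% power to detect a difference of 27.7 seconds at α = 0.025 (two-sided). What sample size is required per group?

For two equal groups, n per group = 2·((z_{α/2} + z_β)·σ/δ)².
z_{α/2} = 2.241; z_β = 1.282 (power 90%).
n = 2 × (3.523 × 46 / 27.7)² = 2 × 34.23 = 68.46
Round up: n = 69 per group.

69 per group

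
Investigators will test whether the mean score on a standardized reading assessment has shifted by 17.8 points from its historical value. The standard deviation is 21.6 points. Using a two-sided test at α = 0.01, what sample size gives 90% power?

For a one-sample z-test, n = ((z_{α/2} + z_β)·σ/δ)².
z_{α/2} = 2.576 (two-sided α = 0.01); z_β = 1.282 (power 90% → β = 0.1).
n = (3.858 × 21.6 / 17.8)² = 21.92
Round up: n = 22.

22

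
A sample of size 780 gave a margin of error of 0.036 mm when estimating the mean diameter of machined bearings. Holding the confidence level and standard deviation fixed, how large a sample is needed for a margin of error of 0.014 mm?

Margin of error scales as 1/√n, so n₂ = n₁·(E₁/E₂)².
n₂ = 780 × (0.036/0.014)² = 780 × 6.612 = 5157.36
Round up: n₂ = 5158.

n = 5158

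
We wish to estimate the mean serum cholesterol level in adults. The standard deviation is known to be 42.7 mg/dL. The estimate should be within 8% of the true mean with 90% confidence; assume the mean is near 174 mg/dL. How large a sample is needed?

26

For a mean, the margin of error is E = z·σ/√n, so n = (zσ/E)².
At 90% confidence, z = 1.645.
E = 8% of 174 = 13.92 mg/dL.
n = (1.645 × 42.7 / 13.92)² = 25.46
Round up: n = 26.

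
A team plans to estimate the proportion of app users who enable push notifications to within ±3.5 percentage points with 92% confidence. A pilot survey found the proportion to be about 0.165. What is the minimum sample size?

345

For a proportion with margin E = 0.035 at 92% confidence, z = 1.751.
n = p̂(1−p̂)(z/E)² = 0.165 × 0.835 × (1.751/0.035)² = 344.83
Round up: n = 345.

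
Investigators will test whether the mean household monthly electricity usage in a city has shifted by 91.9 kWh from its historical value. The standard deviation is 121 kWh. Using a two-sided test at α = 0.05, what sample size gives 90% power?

For a one-sample z-test, n = ((z_{α/2} + z_β)·σ/δ)².
z_{α/2} = 1.960 (two-sided α = 0.05); z_β = 1.282 (power 90% → β = 0.1).
n = (3.242 × 121 / 91.9)² = 18.22
Round up: n = 19.

19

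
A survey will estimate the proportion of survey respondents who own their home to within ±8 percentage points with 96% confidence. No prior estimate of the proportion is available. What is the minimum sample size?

165

For a proportion with margin E = 0.08 at 96% confidence, z = 2.054.
With no prior estimate, use p = 0.5, which maximizes p(1−p) at 0.25.
n = 0.25 × (z/E)² = 0.25 × (2.054/0.08)² = 164.80
Round up: n = 165.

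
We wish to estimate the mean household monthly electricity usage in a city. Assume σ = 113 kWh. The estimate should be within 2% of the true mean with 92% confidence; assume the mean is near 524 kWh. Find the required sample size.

For a mean, the margin of error is E = z·σ/√n, so n = (zσ/E)².
At 92% confidence, z = 1.751.
E = 2% of 524 = 10.48 kWh.
n = (1.751 × 113 / 10.48)² = 356.46
Round up: n = 357.

357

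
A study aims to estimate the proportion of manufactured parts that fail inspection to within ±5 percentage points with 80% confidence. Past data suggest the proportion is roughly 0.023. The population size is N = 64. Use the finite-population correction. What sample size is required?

For a proportion with margin E = 0.05 at 80% confidence, z = 1.282.
n = p̂(1−p̂)(z/E)² = 0.023 × 0.977 × (1.282/0.05)² = 14.77 — call this n₀.
Finite-population correction with N = 64: n = n₀ / (1 + (n₀−1)/N) = 14.77 / 1.215 = 12.16
Round up: n = 13.

13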